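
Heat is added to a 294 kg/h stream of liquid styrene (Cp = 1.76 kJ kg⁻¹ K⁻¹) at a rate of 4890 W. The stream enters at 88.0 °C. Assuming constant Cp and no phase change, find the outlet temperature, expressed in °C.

T_out = 122 °C

Q = 4890 W = 17604 kJ/h
ΔT = Q/(ṁ·Cp) = 17604/(294×1.76) = 34.021 K
T_out = 88.0 + 34.021 = 122.02 °C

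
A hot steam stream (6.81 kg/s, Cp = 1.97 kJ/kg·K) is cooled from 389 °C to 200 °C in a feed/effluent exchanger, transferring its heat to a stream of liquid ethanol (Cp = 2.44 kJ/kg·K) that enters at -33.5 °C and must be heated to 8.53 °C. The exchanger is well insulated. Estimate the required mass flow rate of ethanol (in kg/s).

ṁ_c = 24.7 kg/s

Heat released by hot stream: Q = 6.81 × 1.97 × (389 − 200) = 2535.6 kJ/s
Energy balance on cold side (adiabatic exchanger): Q = ṁ_c·Cp_c·(T_c,out − T_c,in)
ṁ_c = 2535.6 / [2.44 × (8.53 − -33.5)] = 24.724 kg/s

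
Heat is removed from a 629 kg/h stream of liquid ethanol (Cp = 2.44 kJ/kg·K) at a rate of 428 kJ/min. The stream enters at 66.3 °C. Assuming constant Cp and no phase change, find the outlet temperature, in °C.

T_out = 49.6 °C

Q = 428 kJ/min = 25680 kJ/h
ΔT = Q/(ṁ·Cp) = 25680/(629×2.44) = 16.732 K
T_out = 66.3 − 16.732 = 49.568 °C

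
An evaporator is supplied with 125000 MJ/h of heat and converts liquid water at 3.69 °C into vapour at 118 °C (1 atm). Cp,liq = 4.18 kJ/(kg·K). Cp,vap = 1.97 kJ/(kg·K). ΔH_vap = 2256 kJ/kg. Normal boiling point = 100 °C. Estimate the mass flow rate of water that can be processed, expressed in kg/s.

ṁ = 12.9 kg/s

Δh = 4.18×(100−3.69) + 2256 + 1.97×(118−100) = 2694 kJ/kg
Q = 125000 MJ/h = 34722 kJ/s = 34722 kJ/s
ṁ = Q/Δh = 34722 / 2694 = 12.889 kg/s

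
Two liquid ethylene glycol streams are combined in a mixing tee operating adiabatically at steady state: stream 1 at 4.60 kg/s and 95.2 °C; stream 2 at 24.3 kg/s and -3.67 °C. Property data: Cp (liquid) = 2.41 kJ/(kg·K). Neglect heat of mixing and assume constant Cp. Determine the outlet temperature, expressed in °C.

T_out = 12.1 °C

Adiabatic, steady state ⇒ Σ ṁᵢCp,ᵢ(T_out − Tᵢ) = 0
Σ ṁᵢCp,ᵢTᵢ = 4.60×2.41×95.2 + 24.3×2.41×-3.67 = 840.46
Σ ṁᵢCp,ᵢ = 4.60×2.41 + 24.3×2.41 = 69.649
T_out = 840.46 / 69.649 = 12.067 °C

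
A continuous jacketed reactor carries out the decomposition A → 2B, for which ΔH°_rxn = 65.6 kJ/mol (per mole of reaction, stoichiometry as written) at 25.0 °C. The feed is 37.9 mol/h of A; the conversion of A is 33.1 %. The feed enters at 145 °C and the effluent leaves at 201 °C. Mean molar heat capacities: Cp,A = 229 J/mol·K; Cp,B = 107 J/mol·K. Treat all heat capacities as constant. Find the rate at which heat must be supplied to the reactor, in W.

Extent of reaction ξ = 0.331 × 37.9 = 12.545 mol/h
Reaction term: ξ·ΔH°_rxn = 12.545 × 65.6 = 822.95 kJ/h
Sensible, feed 145→25 °C: -1041.5 kJ/h
Outlet flows (mol/h): A 25.355, B 25.09
Sensible, products 25→201 °C: 1494.4 kJ/h
Q = ΔH = 1275.9 kJ/h = 0.3544 kW
Heat supplied = 354.4 W

Q_in = 354 W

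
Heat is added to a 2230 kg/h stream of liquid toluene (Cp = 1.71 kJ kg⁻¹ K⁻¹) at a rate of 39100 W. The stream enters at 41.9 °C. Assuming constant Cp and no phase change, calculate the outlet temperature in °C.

Q = 39100 W = 140760 kJ/h
ΔT = Q/(ṁ·Cp) = 140760/(2230×1.71) = 36.913 K
T_out = 41.9 + 36.913 = 78.813 °C

T_out = 78.8 °C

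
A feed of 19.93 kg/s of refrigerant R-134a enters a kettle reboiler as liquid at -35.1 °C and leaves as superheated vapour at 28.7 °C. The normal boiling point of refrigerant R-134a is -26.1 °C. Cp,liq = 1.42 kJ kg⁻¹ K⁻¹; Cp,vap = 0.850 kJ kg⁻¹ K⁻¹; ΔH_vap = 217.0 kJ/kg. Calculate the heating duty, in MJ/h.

Q = 19800 MJ/h

liquid -35.1→-26.1 °C: 12.78 kJ/kg
vaporisation at -26.1 °C: 217 kJ/kg
vapour -26.1→28.7 °C: 46.58 kJ/kg
Δh = 12.78 + 217 + 46.58 = 276.36 kJ/kg
Q = ṁ·Δh = 19.93 kg/s × 276.36 kJ/kg = 5507.9 kJ/s
|Q| = 5507.9 kW = 19828 MJ/h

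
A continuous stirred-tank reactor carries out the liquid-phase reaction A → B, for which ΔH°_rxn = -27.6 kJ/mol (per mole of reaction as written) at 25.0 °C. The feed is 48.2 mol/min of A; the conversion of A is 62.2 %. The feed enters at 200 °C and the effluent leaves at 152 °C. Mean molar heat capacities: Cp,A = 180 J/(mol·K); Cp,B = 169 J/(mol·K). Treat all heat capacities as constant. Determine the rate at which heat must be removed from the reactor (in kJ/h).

Q_out = 77100 kJ/h

Extent of reaction ξ = 0.622 × 48.2 = 29.98 mol/min
Reaction term: ξ·ΔH°_rxn = 29.98 × -27.6 = -827.46 kJ/min
Sensible, feed 200→25 °C: -1518.3 kJ/min
Outlet flows (mol/min): A 18.22, B 29.98
Sensible, products 25→152 °C: 1060 kJ/min
Q = ΔH = -1285.8 kJ/min = -21.43 kW
Heat removed = 77147 kJ/h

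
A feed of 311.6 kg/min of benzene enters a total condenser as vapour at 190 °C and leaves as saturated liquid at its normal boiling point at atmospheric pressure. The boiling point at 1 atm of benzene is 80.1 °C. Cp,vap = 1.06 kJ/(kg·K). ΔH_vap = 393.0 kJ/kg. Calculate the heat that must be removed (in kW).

Q_c = 2650 kW

vapour 190→80.1 °C: -116.49 kJ/kg
condensation at 80.1 °C: -393 kJ/kg
Δh = -116.49 + -393 = -509.49 kJ/kg
Q = ṁ·Δh = 311.6 kg/min × -509.49 kJ/kg = -158760 kJ/min
|Q| = 2646 kW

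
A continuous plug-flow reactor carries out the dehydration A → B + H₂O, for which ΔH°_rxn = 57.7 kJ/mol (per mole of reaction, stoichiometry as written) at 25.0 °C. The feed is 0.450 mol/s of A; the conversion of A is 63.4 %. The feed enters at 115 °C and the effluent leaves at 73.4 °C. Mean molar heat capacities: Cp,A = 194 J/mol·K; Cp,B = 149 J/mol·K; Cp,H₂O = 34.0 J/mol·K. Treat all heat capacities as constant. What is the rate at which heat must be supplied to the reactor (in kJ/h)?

Extent of reaction ξ = 0.634 × 0.450 = 0.2853 mol/s
Reaction term: ξ·ΔH°_rxn = 0.2853 × 57.7 = 16.462 kJ/s
Sensible, feed 115→25 °C: -7.857 kJ/s
Outlet flows (mol/s): A 0.1647, B 0.2853, H₂O 0.2853
Sensible, products 25→73.4 °C: 4.0734 kJ/s
Q = ΔH = 12.678 kJ/s = 12.678 kW
Heat supplied = 45642 kJ/h

Q_in = 45600 kJ/h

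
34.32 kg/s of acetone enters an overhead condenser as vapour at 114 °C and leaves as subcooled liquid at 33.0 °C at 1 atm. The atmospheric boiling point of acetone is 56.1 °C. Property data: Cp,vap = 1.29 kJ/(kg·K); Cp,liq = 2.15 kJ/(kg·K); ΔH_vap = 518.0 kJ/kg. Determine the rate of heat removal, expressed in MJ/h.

vapour 114→56.1 °C: -74.691 kJ/kg
condensation at 56.1 °C: -518 kJ/kg
liquid 56.1→33.0 °C: -49.665 kJ/kg
Δh = -74.691 + -518 + -49.665 = -642.36 kJ/kg
Q = ṁ·Δh = 34.32 kg/s × -642.36 kJ/kg = -22046 kJ/s
|Q| = 22046 kW = 79364 MJ/h

Q_c = 79400 MJ/h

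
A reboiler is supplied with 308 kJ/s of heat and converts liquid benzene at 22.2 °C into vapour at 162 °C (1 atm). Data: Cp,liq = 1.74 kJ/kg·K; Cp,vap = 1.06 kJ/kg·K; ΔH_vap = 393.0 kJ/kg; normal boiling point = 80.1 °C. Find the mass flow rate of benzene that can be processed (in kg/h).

ṁ = 1910 kg/h

Δh = 1.74×(80.1−22.2) + 393.0 + 1.06×(162−80.1) = 580.56 kJ/kg
Q = 308 kJ/s = 308 kJ/s = 1.1088e+06 kJ/h
ṁ = Q/Δh = 1.1088e+06 / 580.56 = 1909.9 kg/h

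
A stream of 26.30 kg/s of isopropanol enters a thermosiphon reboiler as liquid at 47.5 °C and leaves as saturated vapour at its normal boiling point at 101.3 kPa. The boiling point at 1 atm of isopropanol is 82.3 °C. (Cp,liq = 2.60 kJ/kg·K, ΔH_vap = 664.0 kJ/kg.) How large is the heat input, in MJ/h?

Q = 71400 MJ/h

liquid 47.5→82.3 °C: 90.48 kJ/kg
vaporisation at 82.3 °C: 664 kJ/kg
Δh = 90.48 + 664 = 754.48 kJ/kg
Q = ṁ·Δh = 26.30 kg/s × 754.48 kJ/kg = 19843 kJ/s
|Q| = 19843 kW = 71434 MJ/h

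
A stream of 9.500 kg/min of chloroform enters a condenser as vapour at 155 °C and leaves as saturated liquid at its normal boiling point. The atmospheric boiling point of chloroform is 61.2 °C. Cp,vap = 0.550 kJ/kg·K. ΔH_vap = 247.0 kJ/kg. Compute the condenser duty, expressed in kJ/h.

vapour 155→61.2 °C: -51.59 kJ/kg
condensation at 61.2 °C: -247 kJ/kg
Δh = -51.59 + -247 = -298.59 kJ/kg
Q = ṁ·Δh = 9.500 kg/min × -298.59 kJ/kg = -2836.6 kJ/min
|Q| = 47.277 kW = 170200 kJ/h

Q_c = 170000 kJ/h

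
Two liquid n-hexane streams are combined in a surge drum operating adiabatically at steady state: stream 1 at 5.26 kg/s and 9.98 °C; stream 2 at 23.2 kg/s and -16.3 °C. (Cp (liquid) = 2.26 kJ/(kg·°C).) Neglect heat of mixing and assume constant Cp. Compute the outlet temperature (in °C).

T_out = -11.4 °C

No heat crosses the boundary, so H_out = H_in.
Σ ṁᵢCp,ᵢTᵢ = 5.26×2.26×9.98 + 23.2×2.26×-16.3 = -736
Σ ṁᵢCp,ᵢ = 5.26×2.26 + 23.2×2.26 = 64.32
T_out = -736 / 64.32 = -11.443 °C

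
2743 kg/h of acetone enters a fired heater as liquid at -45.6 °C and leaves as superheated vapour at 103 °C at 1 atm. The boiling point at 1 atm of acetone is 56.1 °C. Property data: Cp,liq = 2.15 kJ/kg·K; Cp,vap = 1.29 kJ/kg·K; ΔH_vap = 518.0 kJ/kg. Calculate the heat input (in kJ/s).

liquid -45.6→56.1 °C: 218.66 kJ/kg
vaporisation at 56.1 °C: 518 kJ/kg
vapour 56.1→103 °C: 60.501 kJ/kg
Δh = 218.66 + 518 + 60.501 = 797.16 kJ/kg
Q = ṁ·Δh = 2743 kg/h × 797.16 kJ/kg = 2.1866e+06 kJ/h
|Q| = 607.39 kW

Q = 607 kJ/s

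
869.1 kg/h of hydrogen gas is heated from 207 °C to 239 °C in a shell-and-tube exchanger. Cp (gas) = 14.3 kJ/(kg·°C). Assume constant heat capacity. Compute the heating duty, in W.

Q = 110000 W

Q = ṁ·Cp·ΔT = 869.1 × 14.3 × (239 − 207) = 397700 kJ/h
Converting: 397700 / 3600 s = 110.47 kW
Heating duty = 110470 W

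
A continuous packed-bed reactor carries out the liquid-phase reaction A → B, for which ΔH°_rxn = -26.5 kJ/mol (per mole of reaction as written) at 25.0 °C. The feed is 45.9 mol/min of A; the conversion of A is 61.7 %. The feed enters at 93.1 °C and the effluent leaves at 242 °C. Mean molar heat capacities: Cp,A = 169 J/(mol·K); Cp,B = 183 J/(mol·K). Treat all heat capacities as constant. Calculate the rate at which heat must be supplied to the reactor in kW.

Extent of reaction ξ = 0.617 × 45.9 = 28.32 mol/min
Reaction term: ξ·ΔH°_rxn = 28.32 × -26.5 = -750.49 kJ/min
Sensible, feed 93.1→25 °C: -528.26 kJ/min
Outlet flows (mol/min): A 17.58, B 28.32
Sensible, products 25→242 °C: 1769.3 kJ/min
Q = ΔH = 490.58 kJ/min = 8.1764 kW
Heat supplied = 8.1764 kW

Q_in = 8.18 kW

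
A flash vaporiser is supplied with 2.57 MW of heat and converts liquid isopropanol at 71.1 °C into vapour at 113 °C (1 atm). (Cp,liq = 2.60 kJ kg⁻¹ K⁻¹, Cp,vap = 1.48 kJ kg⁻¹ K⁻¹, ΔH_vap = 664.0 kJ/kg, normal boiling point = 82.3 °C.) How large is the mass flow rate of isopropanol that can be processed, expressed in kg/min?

ṁ = 209 kg/min

Δh = 2.60×(82.3−71.1) + 664.0 + 1.48×(113−82.3) = 738.56 kJ/kg
Q = 2.57 MW = 2570 kJ/s = 154200 kJ/min
ṁ = Q/Δh = 154200 / 738.56 = 208.79 kg/min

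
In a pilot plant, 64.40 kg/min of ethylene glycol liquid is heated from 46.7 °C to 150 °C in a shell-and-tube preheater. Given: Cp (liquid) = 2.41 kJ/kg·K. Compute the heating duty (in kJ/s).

Q = ṁ·Cp·ΔT = 64.40 × 2.41 × (150 − 46.7) = 16033 kJ/min
Converting: 16033 / 60 s = 267.21 kW

Q = 267 kJ/s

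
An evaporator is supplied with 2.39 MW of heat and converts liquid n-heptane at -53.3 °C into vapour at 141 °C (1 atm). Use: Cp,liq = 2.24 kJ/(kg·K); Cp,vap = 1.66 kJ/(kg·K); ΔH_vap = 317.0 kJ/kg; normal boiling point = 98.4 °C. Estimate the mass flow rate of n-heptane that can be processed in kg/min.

ṁ = 197 kg/min

Δh = 2.24×(98.4−-53.3) + 317.0 + 1.66×(141−98.4) = 727.52 kJ/kg
Q = 2.39 MW = 2390 kJ/s = 143400 kJ/min
ṁ = Q/Δh = 143400 / 727.52 = 197.11 kg/min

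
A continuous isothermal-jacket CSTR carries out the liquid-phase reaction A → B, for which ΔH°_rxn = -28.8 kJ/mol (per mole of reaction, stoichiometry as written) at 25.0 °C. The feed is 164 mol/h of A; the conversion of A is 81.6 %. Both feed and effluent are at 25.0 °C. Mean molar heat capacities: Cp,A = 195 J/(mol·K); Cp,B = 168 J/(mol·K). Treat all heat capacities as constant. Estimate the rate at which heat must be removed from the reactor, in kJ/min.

Q_out = 64.2 kJ/min

Extent of reaction ξ = 0.816 × 164 = 133.82 mol/h
Reaction term: ξ·ΔH°_rxn = 133.82 × -28.8 = -3854.1 kJ/h
Q = ΔH = -3854.1 kJ/h = -1.0706 kW
Heat removed = 64.236 kJ/min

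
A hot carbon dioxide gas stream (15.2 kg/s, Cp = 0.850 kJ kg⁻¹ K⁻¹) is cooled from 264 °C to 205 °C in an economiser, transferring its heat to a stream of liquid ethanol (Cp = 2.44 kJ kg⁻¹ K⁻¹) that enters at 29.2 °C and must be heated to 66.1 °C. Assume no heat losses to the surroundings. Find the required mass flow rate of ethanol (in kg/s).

ṁ_c = 8.47 kg/s

Heat released by hot stream: Q = 15.2 × 0.850 × (264 − 205) = 762.28 kJ/s
Energy balance on cold side (adiabatic exchanger): Q = ṁ_c·Cp_c·(T_c,out − T_c,in)
ṁ_c = 762.28 / [2.44 × (66.1 − 29.2)] = 8.4664 kg/s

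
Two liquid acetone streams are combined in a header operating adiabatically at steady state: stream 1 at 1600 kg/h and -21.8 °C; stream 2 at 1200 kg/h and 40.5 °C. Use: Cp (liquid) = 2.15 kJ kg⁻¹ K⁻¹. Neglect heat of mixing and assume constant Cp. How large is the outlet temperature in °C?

T_out = 4.90 °C

Energy balance with Q = 0: Σ ṁᵢCp,ᵢ(T_out − Tᵢ) = 0
Σ ṁᵢCp,ᵢTᵢ = 1600×2.15×-21.8 + 1200×2.15×40.5 = 29498
Σ ṁᵢCp,ᵢ = 1600×2.15 + 1200×2.15 = 6020
T_out = 29498 / 6020 = 4.9 °C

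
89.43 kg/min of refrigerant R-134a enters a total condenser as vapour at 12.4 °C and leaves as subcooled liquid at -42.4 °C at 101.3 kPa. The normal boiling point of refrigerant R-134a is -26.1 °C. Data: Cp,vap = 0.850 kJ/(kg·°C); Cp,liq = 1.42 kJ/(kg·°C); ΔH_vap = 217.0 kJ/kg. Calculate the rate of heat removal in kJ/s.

vapour 12.4→-26.1 °C: -32.725 kJ/kg
condensation at -26.1 °C: -217 kJ/kg
liquid -26.1→-42.4 °C: -23.146 kJ/kg
Δh = -32.725 + -217 + -23.146 = -272.87 kJ/kg
Q = ṁ·Δh = 89.43 kg/min × -272.87 kJ/kg = -24403 kJ/min
|Q| = 406.71 kW

Q_c = 407 kJ/s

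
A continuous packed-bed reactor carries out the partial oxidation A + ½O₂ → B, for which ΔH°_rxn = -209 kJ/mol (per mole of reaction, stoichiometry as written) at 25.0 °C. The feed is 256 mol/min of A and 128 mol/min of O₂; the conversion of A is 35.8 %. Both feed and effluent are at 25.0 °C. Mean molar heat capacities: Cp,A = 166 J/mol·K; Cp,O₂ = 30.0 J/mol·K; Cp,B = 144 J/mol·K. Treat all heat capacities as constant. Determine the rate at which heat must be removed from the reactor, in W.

Q_out = 319000 W

Extent of reaction ξ = 0.358 × 256 = 91.648 mol/min
Reaction term: ξ·ΔH°_rxn = 91.648 × -209 = -19154 kJ/min
Q = ΔH = -19154 kJ/min = -319.24 kW
Heat removed = 319240 W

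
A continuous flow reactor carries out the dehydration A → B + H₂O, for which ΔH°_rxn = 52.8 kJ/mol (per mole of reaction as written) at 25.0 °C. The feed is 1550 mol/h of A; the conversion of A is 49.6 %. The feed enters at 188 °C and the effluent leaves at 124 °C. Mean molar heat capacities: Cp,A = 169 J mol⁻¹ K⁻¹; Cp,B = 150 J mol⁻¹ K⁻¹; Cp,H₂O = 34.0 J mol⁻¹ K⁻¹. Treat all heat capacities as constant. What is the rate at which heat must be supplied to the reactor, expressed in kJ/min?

Q_in = 416 kJ/min

Extent of reaction ξ = 0.496 × 1550 = 768.8 mol/h
Reaction term: ξ·ΔH°_rxn = 768.8 × 52.8 = 40593 kJ/h
Sensible, feed 188→25 °C: -42698 kJ/h
Outlet flows (mol/h): A 781.2, B 768.8, H₂O 768.8
Sensible, products 25→124 °C: 27075 kJ/h
Q = ΔH = 24970 kJ/h = 6.936 kW
Heat supplied = 416.16 kJ/min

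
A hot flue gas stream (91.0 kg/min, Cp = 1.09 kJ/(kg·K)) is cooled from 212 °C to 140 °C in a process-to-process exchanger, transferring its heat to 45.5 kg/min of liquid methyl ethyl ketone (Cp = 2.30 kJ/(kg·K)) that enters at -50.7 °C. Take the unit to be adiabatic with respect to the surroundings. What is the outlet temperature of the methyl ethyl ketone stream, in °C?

T_c,out = 17.5 °C

Heat released by hot stream: Q = 91.0 × 1.09 × (212 − 140) = 7141.7 kJ/min
Energy balance on cold side (adiabatic exchanger): Q = ṁ_c·Cp_c·(T_c,out − T_c,in)
T_c,out = -50.7 + 7141.7/(45.5 × 2.30) = 17.543 °C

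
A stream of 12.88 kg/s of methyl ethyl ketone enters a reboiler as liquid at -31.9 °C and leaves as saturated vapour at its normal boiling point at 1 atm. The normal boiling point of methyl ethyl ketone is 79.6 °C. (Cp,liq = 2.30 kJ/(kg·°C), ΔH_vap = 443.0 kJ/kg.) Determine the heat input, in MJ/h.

liquid -31.9→79.6 °C: 256.45 kJ/kg
vaporisation at 79.6 °C: 443 kJ/kg
Δh = 256.45 + 443 = 699.45 kJ/kg
Q = ṁ·Δh = 12.88 kg/s × 699.45 kJ/kg = 9008.9 kJ/s
|Q| = 9008.9 kW = 32432 MJ/h

Q = 32400 MJ/h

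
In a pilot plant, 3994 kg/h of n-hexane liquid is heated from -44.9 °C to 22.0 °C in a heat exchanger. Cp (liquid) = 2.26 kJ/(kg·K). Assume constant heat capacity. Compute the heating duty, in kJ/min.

Q = 10100 kJ/min

Q = ṁ·Cp·ΔT = 3994 × 2.26 × (22.0 − -44.9) = 603870 kJ/h
Converting: 603870 / 3600 s = 167.74 kW
Heating duty = 10064 kJ/min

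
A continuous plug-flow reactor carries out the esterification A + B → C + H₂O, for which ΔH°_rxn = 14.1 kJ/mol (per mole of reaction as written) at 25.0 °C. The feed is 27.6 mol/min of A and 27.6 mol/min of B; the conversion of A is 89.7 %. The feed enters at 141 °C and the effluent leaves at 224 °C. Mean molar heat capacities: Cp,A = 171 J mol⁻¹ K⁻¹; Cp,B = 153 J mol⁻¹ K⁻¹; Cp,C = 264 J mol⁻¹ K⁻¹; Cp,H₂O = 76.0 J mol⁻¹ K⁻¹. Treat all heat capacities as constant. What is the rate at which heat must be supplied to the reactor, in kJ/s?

Extent of reaction ξ = 0.897 × 27.6 = 24.757 mol/min
Reaction term: ξ·ΔH°_rxn = 24.757 × 14.1 = 349.08 kJ/min
Sensible, feed 141→25 °C: -1037.3 kJ/min
Outlet flows (mol/min): A 2.8428, B 2.8428, C 24.757, H₂O 24.757
Sensible, products 25→224 °C: 1858.4 kJ/min
Q = ΔH = 1170.1 kJ/min = 19.502 kW
Heat supplied = 19.502 kJ/s

Q_in = 19.5 kJ/s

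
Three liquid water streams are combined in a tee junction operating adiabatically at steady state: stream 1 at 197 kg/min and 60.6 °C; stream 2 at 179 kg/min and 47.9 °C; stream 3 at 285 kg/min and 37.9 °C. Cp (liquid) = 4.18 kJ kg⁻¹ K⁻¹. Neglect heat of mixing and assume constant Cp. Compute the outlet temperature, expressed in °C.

No heat crosses the boundary, so H_out = H_in.
Σ ṁᵢCp,ᵢTᵢ = 197×4.18×60.6 + 179×4.18×47.9 + 285×4.18×37.9 = 130890
Σ ṁᵢCp,ᵢ = 197×4.18 + 179×4.18 + 285×4.18 = 2763
T_out = 130890 / 2763 = 47.373 °C

T_out = 47.4 °C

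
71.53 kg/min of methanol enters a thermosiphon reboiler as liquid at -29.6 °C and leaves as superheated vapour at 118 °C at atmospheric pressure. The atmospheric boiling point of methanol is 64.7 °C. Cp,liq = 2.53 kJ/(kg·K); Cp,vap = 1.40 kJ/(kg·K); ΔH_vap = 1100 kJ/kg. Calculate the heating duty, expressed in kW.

liquid -29.6→64.7 °C: 238.58 kJ/kg
vaporisation at 64.7 °C: 1100 kJ/kg
vapour 64.7→118 °C: 74.62 kJ/kg
Δh = 238.58 + 1100 + 74.62 = 1413.2 kJ/kg
Q = ṁ·Δh = 71.53 kg/min × 1413.2 kJ/kg = 101090 kJ/min
|Q| = 1684.8 kW

Q = 1680 kW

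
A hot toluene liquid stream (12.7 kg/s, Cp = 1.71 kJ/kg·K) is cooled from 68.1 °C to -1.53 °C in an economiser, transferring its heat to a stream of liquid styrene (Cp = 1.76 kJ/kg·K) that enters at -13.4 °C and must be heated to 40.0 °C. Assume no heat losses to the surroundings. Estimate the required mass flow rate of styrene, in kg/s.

ṁ_c = 16.1 kg/s

Heat released by hot stream: Q = 12.7 × 1.71 × (68.1 − -1.53) = 1512.2 kJ/s
Energy balance on cold side (adiabatic exchanger): Q = ṁ_c·Cp_c·(T_c,out − T_c,in)
ṁ_c = 1512.2 / [1.76 × (40.0 − -13.4)] = 16.089 kg/s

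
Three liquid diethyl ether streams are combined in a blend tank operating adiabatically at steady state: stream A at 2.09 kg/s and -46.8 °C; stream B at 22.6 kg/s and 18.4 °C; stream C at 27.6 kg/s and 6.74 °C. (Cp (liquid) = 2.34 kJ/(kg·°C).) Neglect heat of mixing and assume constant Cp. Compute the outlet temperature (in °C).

No heat crosses the boundary, so H_out = H_in.
T_out = Σ ṁᵢCp,ᵢTᵢ / Σ ṁᵢCp,ᵢ
      = 1179.5 / 122.36 = 9.6395 °C

T_out = 9.64 °C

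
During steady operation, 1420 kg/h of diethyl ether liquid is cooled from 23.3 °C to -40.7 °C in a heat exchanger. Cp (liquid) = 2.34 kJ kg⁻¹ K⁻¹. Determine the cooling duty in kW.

Q = ṁ·Cp·ΔT = 1420 × 2.34 × (-40.7 − 23.3) = -212660 kJ/h
Converting: 212660 / 3600 s = 59.072 kW

Q_c = 59.1 kW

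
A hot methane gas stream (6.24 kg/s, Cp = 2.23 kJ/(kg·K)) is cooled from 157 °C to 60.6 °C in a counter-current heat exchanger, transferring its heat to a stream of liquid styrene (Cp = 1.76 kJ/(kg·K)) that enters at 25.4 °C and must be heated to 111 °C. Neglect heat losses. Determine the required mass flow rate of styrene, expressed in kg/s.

Heat released by hot stream: Q = 6.24 × 2.23 × (157 − 60.6) = 1341.4 kJ/s
Energy balance on cold side (adiabatic exchanger): Q = ṁ_c·Cp_c·(T_c,out − T_c,in)
ṁ_c = 1341.4 / [1.76 × (111 − 25.4)] = 8.9039 kg/s

ṁ_c = 8.90 kg/s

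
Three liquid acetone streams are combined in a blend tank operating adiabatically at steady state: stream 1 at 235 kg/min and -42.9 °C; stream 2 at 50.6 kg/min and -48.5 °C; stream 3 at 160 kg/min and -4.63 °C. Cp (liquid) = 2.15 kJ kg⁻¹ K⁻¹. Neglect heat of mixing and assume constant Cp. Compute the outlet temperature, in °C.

T_out = -29.8 °C

Adiabatic, steady state ⇒ Σ ṁᵢCp,ᵢ(T_out − Tᵢ) = 0
T_out = Σ ṁᵢCp,ᵢTᵢ / Σ ṁᵢCp,ᵢ
      = -28544 / 958.04 = -29.794 °C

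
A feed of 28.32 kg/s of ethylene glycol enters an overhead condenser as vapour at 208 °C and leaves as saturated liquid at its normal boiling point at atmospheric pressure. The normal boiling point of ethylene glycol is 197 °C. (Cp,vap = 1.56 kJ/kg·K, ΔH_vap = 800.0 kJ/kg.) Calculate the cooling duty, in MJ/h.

Q_c = 83300 MJ/h

vapour 208→197 °C: -17.16 kJ/kg
condensation at 197 °C: -800 kJ/kg
Δh = -17.16 + -800 = -817.16 kJ/kg
Q = ṁ·Δh = 28.32 kg/s × -817.16 kJ/kg = -23142 kJ/s
|Q| = 23142 kW = 83311 MJ/h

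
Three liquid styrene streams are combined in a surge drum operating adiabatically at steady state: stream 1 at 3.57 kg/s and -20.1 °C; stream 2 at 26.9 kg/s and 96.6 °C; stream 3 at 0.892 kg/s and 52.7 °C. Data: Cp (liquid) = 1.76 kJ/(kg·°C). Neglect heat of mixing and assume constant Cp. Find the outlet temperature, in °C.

Energy balance with Q = 0: Σ ṁᵢCp,ᵢ(T_out − Tᵢ) = 0
T_out = Σ ṁᵢCp,ᵢTᵢ / Σ ṁᵢCp,ᵢ
      = 4529.9 / 55.197 = 82.067 °C

T_out = 82.1 °C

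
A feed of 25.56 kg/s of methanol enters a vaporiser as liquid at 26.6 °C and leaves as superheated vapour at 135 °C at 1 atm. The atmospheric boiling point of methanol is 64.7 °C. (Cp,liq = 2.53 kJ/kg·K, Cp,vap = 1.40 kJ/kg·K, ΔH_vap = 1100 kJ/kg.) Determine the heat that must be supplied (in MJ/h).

Q = 119000 MJ/h

liquid 26.6→64.7 °C: 96.393 kJ/kg
vaporisation at 64.7 °C: 1100 kJ/kg
vapour 64.7→135 °C: 98.42 kJ/kg
Δh = 96.393 + 1100 + 98.42 = 1294.8 kJ/kg
Q = ṁ·Δh = 25.56 kg/s × 1294.8 kJ/kg = 33095 kJ/s
|Q| = 33095 kW = 119140 MJ/h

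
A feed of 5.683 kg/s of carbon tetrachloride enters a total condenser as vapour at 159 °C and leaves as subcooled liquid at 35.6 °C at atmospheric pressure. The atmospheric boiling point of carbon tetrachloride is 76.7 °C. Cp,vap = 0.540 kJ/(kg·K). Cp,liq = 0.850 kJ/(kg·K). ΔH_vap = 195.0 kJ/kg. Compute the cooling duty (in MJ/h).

Q_c = 5610 MJ/h

vapour 159→76.7 °C: -44.442 kJ/kg
condensation at 76.7 °C: -195 kJ/kg
liquid 76.7→35.6 °C: -34.935 kJ/kg
Δh = -44.442 + -195 + -34.935 = -274.38 kJ/kg
Q = ṁ·Δh = 5.683 kg/s × -274.38 kJ/kg = -1559.3 kJ/s
|Q| = 1559.3 kW = 5613.4 MJ/h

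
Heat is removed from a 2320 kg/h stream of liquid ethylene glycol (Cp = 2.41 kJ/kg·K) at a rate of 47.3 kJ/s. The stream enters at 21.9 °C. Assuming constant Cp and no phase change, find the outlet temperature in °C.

T_out = -8.56 °C

Q = 47.3 kJ/s = 170280 kJ/h
ΔT = Q/(ṁ·Cp) = 170280/(2320×2.41) = 30.455 K
T_out = 21.9 − 30.455 = -8.555 °C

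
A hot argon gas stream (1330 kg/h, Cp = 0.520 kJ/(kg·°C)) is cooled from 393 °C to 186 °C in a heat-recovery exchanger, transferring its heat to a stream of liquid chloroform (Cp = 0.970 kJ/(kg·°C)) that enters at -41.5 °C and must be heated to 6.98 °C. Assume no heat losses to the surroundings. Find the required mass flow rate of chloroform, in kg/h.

Heat released by hot stream: Q = 1330 × 0.520 × (393 − 186) = 143160 kJ/h
Energy balance on cold side (adiabatic exchanger): Q = ṁ_c·Cp_c·(T_c,out − T_c,in)
ṁ_c = 143160 / [0.970 × (6.98 − -41.5)] = 3044.3 kg/h

ṁ_c = 3040 kg/h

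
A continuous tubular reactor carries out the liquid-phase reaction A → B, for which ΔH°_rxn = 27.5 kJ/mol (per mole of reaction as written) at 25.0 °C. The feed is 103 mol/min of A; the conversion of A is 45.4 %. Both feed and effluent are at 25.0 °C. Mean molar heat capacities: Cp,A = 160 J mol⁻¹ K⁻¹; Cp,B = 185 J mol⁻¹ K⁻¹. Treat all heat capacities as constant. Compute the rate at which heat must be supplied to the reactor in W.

Q_in = 21400 W

Extent of reaction ξ = 0.454 × 103 = 46.762 mol/min
Reaction term: ξ·ΔH°_rxn = 46.762 × 27.5 = 1286 kJ/min
Q = ΔH = 1286 kJ/min = 21.433 kW
Heat supplied = 21433 W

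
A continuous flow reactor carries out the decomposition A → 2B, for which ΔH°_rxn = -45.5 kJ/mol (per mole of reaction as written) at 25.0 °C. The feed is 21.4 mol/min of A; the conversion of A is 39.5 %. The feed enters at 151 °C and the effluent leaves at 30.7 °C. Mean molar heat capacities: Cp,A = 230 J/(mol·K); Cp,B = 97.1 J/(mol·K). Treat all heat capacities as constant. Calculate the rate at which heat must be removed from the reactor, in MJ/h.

Q_out = 58.7 MJ/h

Extent of reaction ξ = 0.395 × 21.4 = 8.453 mol/min
Reaction term: ξ·ΔH°_rxn = 8.453 × -45.5 = -384.61 kJ/min
Sensible, feed 151→25 °C: -620.17 kJ/min
Outlet flows (mol/min): A 12.947, B 16.906
Sensible, products 25→30.7 °C: 26.33 kJ/min
Q = ΔH = -978.45 kJ/min = -16.308 kW
Heat removed = 58.707 MJ/h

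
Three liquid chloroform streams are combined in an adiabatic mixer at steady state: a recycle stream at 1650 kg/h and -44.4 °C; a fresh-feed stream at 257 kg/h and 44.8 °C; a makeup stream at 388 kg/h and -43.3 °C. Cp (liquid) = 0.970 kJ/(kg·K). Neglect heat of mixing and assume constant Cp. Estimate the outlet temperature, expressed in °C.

T_out = -34.2 °C

Adiabatic, steady state ⇒ Σ ṁᵢCp,ᵢ(T_out − Tᵢ) = 0
Σ ṁᵢCp,ᵢTᵢ = 1650×0.970×-44.4 + 257×0.970×44.8 + 388×0.970×-43.3 = -76190
Σ ṁᵢCp,ᵢ = 1650×0.970 + 257×0.970 + 388×0.970 = 2226.2
T_out = -76190 / 2226.2 = -34.225 °C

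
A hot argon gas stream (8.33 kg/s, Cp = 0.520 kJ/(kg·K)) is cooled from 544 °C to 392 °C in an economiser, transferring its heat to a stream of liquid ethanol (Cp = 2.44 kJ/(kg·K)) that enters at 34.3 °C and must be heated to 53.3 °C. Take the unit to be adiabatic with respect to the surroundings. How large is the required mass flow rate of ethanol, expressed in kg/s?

ṁ_c = 14.2 kg/s

Heat released by hot stream: Q = 8.33 × 0.520 × (544 − 392) = 658.4 kJ/s
Energy balance on cold side (adiabatic exchanger): Q = ṁ_c·Cp_c·(T_c,out − T_c,in)
ṁ_c = 658.4 / [2.44 × (53.3 − 34.3)] = 14.202 kg/s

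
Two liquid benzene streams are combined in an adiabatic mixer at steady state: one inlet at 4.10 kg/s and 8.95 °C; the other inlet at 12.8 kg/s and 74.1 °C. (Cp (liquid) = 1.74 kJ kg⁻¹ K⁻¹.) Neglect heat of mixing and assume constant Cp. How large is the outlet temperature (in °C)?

No heat crosses the boundary, so H_out = H_in.
Σ ṁᵢCp,ᵢTᵢ = 4.10×1.74×8.95 + 12.8×1.74×74.1 = 1714.2
Σ ṁᵢCp,ᵢ = 4.10×1.74 + 12.8×1.74 = 29.406
T_out = 1714.2 / 29.406 = 58.294 °C

T_out = 58.3 °C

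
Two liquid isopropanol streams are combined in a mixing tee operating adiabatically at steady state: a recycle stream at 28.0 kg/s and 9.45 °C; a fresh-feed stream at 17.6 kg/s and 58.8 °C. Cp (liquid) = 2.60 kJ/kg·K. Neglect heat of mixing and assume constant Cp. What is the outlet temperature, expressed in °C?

No heat crosses the boundary, so H_out = H_in.
T_out = Σ ṁᵢCp,ᵢTᵢ / Σ ṁᵢCp,ᵢ
      = 3378.6 / 118.56 = 28.497 °C

T_out = 28.5 °C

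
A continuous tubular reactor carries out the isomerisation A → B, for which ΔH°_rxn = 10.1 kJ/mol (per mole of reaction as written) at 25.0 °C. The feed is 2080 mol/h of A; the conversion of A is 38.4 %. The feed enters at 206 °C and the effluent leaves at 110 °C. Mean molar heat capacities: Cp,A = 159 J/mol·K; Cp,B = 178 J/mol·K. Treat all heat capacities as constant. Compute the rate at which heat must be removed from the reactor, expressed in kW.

Extent of reaction ξ = 0.384 × 2080 = 798.72 mol/h
Reaction term: ξ·ΔH°_rxn = 798.72 × 10.1 = 8067.1 kJ/h
Sensible, feed 206→25 °C: -59860 kJ/h
Outlet flows (mol/h): A 1281.3, B 798.72
Sensible, products 25→110 °C: 29401 kJ/h
Q = ΔH = -22392 kJ/h = -6.22 kW
Heat removed = 6.22 kW

Q_out = 6.22 kW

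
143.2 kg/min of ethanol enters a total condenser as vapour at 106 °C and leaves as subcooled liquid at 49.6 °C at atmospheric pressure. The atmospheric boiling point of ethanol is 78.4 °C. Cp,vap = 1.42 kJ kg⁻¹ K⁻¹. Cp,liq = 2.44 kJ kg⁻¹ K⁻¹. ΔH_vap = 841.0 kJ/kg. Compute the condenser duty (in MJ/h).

Q_c = 8170 MJ/h

vapour 106→78.4 °C: -39.192 kJ/kg
condensation at 78.4 °C: -841 kJ/kg
liquid 78.4→49.6 °C: -70.272 kJ/kg
Δh = -39.192 + -841 + -70.272 = -950.46 kJ/kg
Q = ṁ·Δh = 143.2 kg/min × -950.46 kJ/kg = -136110 kJ/min
|Q| = 2268.4 kW = 8166.4 MJ/h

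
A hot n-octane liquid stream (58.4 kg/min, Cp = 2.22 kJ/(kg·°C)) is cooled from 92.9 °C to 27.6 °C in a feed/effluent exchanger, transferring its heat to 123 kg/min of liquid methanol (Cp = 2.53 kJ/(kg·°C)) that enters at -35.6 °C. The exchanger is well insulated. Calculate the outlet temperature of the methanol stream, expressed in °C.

T_c,out = -8.39 °C

Heat released by hot stream: Q = 58.4 × 2.22 × (92.9 − 27.6) = 8466 kJ/min
Energy balance on cold side (adiabatic exchanger): Q = ṁ_c·Cp_c·(T_c,out − T_c,in)
T_c,out = -35.6 + 8466/(123 × 2.53) = -8.3947 °C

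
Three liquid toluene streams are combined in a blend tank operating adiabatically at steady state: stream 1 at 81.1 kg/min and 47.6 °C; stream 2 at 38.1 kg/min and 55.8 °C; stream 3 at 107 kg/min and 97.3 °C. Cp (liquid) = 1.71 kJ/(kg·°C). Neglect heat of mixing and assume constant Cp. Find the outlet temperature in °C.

No heat crosses the boundary, so H_out = H_in.
Σ ṁᵢCp,ᵢTᵢ = 81.1×1.71×47.6 + 38.1×1.71×55.8 + 107×1.71×97.3 = 28040
Σ ṁᵢCp,ᵢ = 81.1×1.71 + 38.1×1.71 + 107×1.71 = 386.8
T_out = 28040 / 386.8 = 72.491 °C

T_out = 72.5 °C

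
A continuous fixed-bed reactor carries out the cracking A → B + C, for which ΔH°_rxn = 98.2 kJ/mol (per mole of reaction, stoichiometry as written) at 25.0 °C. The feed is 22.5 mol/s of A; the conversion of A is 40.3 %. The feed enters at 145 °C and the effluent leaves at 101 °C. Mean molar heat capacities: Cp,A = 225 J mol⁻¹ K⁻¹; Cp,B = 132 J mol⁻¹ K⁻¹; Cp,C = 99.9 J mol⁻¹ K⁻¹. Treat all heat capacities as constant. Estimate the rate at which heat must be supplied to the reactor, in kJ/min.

Extent of reaction ξ = 0.403 × 22.5 = 9.0675 mol/s
Reaction term: ξ·ΔH°_rxn = 9.0675 × 98.2 = 890.43 kJ/s
Sensible, feed 145→25 °C: -607.5 kJ/s
Outlet flows (mol/s): A 13.432, B 9.0675, C 9.0675
Sensible, products 25→101 °C: 389.5 kJ/s
Q = ΔH = 672.43 kJ/s = 672.43 kW
Heat supplied = 40346 kJ/min

Q_in = 40300 kJ/min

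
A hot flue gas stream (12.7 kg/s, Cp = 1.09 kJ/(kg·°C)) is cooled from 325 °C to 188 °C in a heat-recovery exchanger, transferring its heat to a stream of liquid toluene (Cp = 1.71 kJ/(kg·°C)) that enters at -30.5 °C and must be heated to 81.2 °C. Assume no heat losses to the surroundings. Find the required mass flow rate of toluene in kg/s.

Heat released by hot stream: Q = 12.7 × 1.09 × (325 − 188) = 1896.5 kJ/s
Energy balance on cold side (adiabatic exchanger): Q = ṁ_c·Cp_c·(T_c,out − T_c,in)
ṁ_c = 1896.5 / [1.71 × (81.2 − -30.5)] = 9.9289 kg/s

ṁ_c = 9.93 kg/s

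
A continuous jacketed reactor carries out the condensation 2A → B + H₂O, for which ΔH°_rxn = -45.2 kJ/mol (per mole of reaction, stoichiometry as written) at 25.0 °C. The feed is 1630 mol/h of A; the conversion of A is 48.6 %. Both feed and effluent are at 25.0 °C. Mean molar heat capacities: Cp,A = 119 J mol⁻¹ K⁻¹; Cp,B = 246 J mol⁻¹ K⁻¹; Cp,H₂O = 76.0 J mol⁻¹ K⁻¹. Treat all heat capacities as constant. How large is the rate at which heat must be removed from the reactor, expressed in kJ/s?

Q_out = 4.97 kJ/s

Extent of reaction ξ = 0.486 × 1630 / 2 = 396.09 mol/h
Reaction term: ξ·ΔH°_rxn = 396.09 × -45.2 = -17903 kJ/h
Q = ΔH = -17903 kJ/h = -4.9731 kW
Heat removed = 4.9731 kJ/s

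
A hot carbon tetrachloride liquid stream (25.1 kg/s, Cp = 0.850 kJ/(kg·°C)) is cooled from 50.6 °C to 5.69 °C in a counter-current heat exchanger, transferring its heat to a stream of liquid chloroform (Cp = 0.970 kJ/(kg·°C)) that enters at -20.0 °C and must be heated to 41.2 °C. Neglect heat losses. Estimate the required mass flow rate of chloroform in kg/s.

ṁ_c = 16.1 kg/s

Heat released by hot stream: Q = 25.1 × 0.850 × (50.6 − 5.69) = 958.15 kJ/s
Energy balance on cold side (adiabatic exchanger): Q = ṁ_c·Cp_c·(T_c,out − T_c,in)
ṁ_c = 958.15 / [0.970 × (41.2 − -20.0)] = 16.14 kg/s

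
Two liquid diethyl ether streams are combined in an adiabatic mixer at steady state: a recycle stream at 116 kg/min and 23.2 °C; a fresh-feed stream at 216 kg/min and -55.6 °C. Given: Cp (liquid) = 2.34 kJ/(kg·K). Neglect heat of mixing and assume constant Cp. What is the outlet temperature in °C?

Energy balance with Q = 0: Σ ṁᵢCp,ᵢ(T_out − Tᵢ) = 0
Σ ṁᵢCp,ᵢTᵢ = 116×2.34×23.2 + 216×2.34×-55.6 = -21805
Σ ṁᵢCp,ᵢ = 116×2.34 + 216×2.34 = 776.88
T_out = -21805 / 776.88 = -28.067 °C

T_out = -28.1 °C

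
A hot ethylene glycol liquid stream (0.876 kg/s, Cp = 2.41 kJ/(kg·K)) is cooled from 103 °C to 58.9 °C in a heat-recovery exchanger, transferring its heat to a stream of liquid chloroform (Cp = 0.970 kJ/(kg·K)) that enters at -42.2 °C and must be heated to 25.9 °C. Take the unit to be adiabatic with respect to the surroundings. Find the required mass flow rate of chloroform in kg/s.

ṁ_c = 1.41 kg/s

Heat released by hot stream: Q = 0.876 × 2.41 × (103 − 58.9) = 93.102 kJ/s
Energy balance on cold side (adiabatic exchanger): Q = ṁ_c·Cp_c·(T_c,out − T_c,in)
ṁ_c = 93.102 / [0.970 × (25.9 − -42.2)] = 1.4094 kg/s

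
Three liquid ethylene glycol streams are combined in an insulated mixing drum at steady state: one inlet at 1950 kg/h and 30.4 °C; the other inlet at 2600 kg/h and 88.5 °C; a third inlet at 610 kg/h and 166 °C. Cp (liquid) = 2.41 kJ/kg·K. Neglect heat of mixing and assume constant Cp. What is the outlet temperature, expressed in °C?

Energy balance with Q = 0: Σ ṁᵢCp,ᵢ(T_out − Tᵢ) = 0
T_out = Σ ṁᵢCp,ᵢTᵢ / Σ ṁᵢCp,ᵢ
      = 941440 / 12436 = 75.705 °C

T_out = 75.7 °C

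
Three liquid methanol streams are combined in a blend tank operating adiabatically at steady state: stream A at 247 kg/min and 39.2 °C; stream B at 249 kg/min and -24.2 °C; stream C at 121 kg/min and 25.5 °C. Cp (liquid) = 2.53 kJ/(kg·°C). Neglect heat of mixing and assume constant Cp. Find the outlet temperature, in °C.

T_out = 10.9 °C

No heat crosses the boundary, so H_out = H_in.
Σ ṁᵢCp,ᵢTᵢ = 247×2.53×39.2 + 249×2.53×-24.2 + 121×2.53×25.5 = 17058
Σ ṁᵢCp,ᵢ = 247×2.53 + 249×2.53 + 121×2.53 = 1561
T_out = 17058 / 1561 = 10.927 °C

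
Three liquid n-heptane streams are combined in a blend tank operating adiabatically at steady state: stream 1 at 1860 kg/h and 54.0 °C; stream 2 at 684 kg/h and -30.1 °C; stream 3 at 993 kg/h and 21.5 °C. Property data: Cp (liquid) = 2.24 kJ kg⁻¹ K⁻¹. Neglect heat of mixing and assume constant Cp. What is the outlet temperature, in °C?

T_out = 28.6 °C

Adiabatic, steady state ⇒ Σ ṁᵢCp,ᵢ(T_out − Tᵢ) = 0
Σ ṁᵢCp,ᵢTᵢ = 1860×2.24×54.0 + 684×2.24×-30.1 + 993×2.24×21.5 = 226690
Σ ṁᵢCp,ᵢ = 1860×2.24 + 684×2.24 + 993×2.24 = 7922.9
T_out = 226690 / 7922.9 = 28.612 °C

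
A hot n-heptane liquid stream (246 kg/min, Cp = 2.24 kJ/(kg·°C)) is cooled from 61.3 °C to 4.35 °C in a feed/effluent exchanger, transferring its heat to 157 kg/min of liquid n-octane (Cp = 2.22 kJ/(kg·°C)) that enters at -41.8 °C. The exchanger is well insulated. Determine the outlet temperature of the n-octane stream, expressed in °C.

T_c,out = 48.2 °C

Heat released by hot stream: Q = 246 × 2.24 × (61.3 − 4.35) = 31382 kJ/min
Energy balance on cold side (adiabatic exchanger): Q = ṁ_c·Cp_c·(T_c,out − T_c,in)
T_c,out = -41.8 + 31382/(157 × 2.22) = 48.238 °C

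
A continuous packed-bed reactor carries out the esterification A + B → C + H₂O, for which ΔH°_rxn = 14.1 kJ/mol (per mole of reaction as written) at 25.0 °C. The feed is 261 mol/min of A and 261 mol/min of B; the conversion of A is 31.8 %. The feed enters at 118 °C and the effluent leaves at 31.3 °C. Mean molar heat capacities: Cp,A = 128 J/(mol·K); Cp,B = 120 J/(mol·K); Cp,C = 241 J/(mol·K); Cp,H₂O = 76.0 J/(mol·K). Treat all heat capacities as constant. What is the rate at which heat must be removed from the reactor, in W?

Extent of reaction ξ = 0.318 × 261 = 82.998 mol/min
Reaction term: ξ·ΔH°_rxn = 82.998 × 14.1 = 1170.3 kJ/min
Sensible, feed 118→25 °C: -6019.7 kJ/min
Outlet flows (mol/min): A 178, B 178, C 82.998, H₂O 82.998
Sensible, products 25→31.3 °C: 443.87 kJ/min
Q = ΔH = -4405.6 kJ/min = -73.426 kW
Heat removed = 73426 W

Q_out = 73400 W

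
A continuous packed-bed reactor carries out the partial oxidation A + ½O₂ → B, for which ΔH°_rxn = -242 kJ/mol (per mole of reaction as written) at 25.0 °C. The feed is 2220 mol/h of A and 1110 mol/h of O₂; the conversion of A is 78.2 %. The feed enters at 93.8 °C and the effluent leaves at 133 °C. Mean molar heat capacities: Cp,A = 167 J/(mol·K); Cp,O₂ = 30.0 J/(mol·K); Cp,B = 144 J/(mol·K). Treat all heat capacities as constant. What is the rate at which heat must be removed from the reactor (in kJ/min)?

Extent of reaction ξ = 0.782 × 2220 = 1736 mol/h
Reaction term: ξ·ΔH°_rxn = 1736 × -242 = -420120 kJ/h
Sensible, feed 93.8→25 °C: -27798 kJ/h
Outlet flows (mol/h): A 483.96, O₂ 241.98, B 1736
Sensible, products 25→133 °C: 36512 kJ/h
Q = ΔH = -411410 kJ/h = -114.28 kW
Heat removed = 6856.8 kJ/min

Q_out = 6860 kJ/min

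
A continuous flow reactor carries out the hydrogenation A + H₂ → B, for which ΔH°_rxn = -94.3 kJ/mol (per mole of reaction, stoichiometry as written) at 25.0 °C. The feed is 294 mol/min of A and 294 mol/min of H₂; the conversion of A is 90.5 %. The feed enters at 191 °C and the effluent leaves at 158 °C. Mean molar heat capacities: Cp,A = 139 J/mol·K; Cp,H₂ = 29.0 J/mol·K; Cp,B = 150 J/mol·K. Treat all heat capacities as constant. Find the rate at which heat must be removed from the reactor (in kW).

Q_out = 456 kW

Extent of reaction ξ = 0.905 × 294 = 266.07 mol/min
Reaction term: ξ·ΔH°_rxn = 266.07 × -94.3 = -25090 kJ/min
Sensible, feed 191→25 °C: -8199.1 kJ/min
Outlet flows (mol/min): A 27.93, H₂ 27.93, B 266.07
Sensible, products 25→158 °C: 5932.2 kJ/min
Q = ΔH = -27357 kJ/min = -455.96 kW
Heat removed = 455.96 kW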